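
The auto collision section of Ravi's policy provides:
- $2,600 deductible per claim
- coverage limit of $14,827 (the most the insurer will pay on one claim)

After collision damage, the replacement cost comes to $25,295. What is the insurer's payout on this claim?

$14,827

Less the $2,600 deductible: $25,295 − $2,600 = $22,695.
Since $22,695 > $14,827, the payout is capped at $14,827.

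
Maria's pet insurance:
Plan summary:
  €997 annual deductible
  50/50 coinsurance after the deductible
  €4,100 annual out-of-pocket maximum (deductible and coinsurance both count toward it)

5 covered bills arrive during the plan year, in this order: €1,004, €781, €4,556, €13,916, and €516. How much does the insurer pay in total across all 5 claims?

Claim 1 — €1,004: deductible takes €997, €7 remains; owner's 50% is €3.50. Cost to owner: €1,000.50. OOP to date €1,000.50. Plan pays €1,004 − €1,000.50 = €3.50.
Claim 2 — €781: deductible met; 50% of €781 = €390.50. Owner pays €390.50; OOP now €1,391. Insurer: €781 − €390.50 = €390.50.
Claim 3 — €4,556: deductible met; 50% of €4,556 = €2,278. Owner owes €2,278 (running OOP €3,669). Insurer: €4,556 − €2,278 = €2,278.
Claim 4 — €13,916: 50% coinsurance on €13,916 = €6,958. OOP would hit €10,627 > €4,100, so the cap limits the owner to €4,100 − €3,669 = €431. Insurer: €13,916 − €431 = €13,485.
Claim 5 — €516: 50% coinsurance on €516 = €258. That would push OOP to €4,358, over the €4,100 cap, so owner pays €4,100 − €4,100 = €0. Insurer: €516 − €0 = €516.
Insurer total = bills − owner's total = €20,773 − €4,100 = €16,673.

€16,673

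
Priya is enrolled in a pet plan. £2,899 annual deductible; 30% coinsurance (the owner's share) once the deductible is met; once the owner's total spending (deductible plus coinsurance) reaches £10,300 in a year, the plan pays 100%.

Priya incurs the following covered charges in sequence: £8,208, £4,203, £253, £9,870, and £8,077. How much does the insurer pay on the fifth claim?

£6,566.50

Claim 1 (£8,208): £2,899 finishes the deductible; £5,309 goes to coinsurance; coinsurance £5,309 × 30% = £1,592.70. Owner pays £4,491.70; OOP now £4,491.70. Insurer: £8,208 − £4,491.70 = £3,716.30.
Claim 2 (£4,203): deductible already satisfied, so owner's share is 30% × £4,203 = £1,260.90. Cost to owner: £1,260.90. OOP to date £5,752.60. Insurer: £4,203 − £1,260.90 = £2,942.10.
Claim 3 (£253): deductible already satisfied, so owner's share is 30% × £253 = £75.90. Owner pays £75.90; OOP now £5,828.50. Insurer: £253 − £75.90 = £177.10.
Claim 4 (£9,870): deductible already satisfied, so owner's share is 30% × £9,870 = £2,961. Cost to owner: £2,961. OOP to date £8,789.50. Insurer: £9,870 − £2,961 = £6,909.
Claim 5 (£8,077): deductible met; 30% of £8,077 = £2,423.10. Adding that to £8,789.50 gives £11,212.60, past the £10,300 cap; owner pays only £10,300 − £8,789.50 = £1,510.50. Insurer: £8,077 − £1,510.50 = £6,566.50.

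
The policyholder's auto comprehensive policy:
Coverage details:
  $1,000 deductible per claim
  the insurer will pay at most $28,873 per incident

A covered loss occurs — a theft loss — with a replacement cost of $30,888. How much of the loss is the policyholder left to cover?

Subtract the deductible: $30,888 − $1,000 = $29,888.
Since $29,888 > $28,873, the payout is capped at $28,873.
Policyholder's share is the uncovered remainder: $30,888 − $28,873 = $2,015.

$2,015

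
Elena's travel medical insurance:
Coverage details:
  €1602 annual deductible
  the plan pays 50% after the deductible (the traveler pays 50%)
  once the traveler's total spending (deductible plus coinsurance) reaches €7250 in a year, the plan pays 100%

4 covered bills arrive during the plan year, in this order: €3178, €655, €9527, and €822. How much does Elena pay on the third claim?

€4532.50

Claim 1 — €3178: €1602 finishes the deductible; €1576 goes to coinsurance; 50% of €1576 = €788. Traveler owes €2390 (running OOP €2390).
Claim 2 — €655: deductible met; 50% of €655 = €327.50. Traveler pays €327.50; OOP now €2717.50.
Claim 3 — €9527: deductible met; 50% of €9527 = €4763.50. OOP would hit €7481 > €7250, so the cap limits the traveler to €7250 − €2717.50 = €4532.50.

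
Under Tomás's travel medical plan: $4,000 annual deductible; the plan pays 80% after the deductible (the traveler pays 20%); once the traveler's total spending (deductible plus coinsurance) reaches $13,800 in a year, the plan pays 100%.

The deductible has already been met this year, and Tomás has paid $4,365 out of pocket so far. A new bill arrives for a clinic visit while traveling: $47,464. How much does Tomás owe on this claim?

With the deductible met, the entire $47,464 is subject to coinsurance.
20% of $47,464 = $9,492.80 falls to the traveler.
That would bring total out-of-pocket to $13,857.80, past the $13,800 cap. The traveler is capped at $13,800 − $4,365 = $9,435 on this claim.

$9,435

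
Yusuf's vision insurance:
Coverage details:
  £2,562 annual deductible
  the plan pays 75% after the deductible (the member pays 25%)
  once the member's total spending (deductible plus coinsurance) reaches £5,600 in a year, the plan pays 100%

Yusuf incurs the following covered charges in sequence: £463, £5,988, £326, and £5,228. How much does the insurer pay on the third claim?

#1 (£463): all of it applies to the deductible. Cost to member: £463. OOP to date £463. Plan pays £463 − £463 = £0.
#2 (£5,988): £2,099 finishes the deductible; £3,889 goes to coinsurance; coinsurance £3,889 × 25% = £972.25. Cost to member: £3,071.25. OOP to date £3,534.25. Plan pays £5,988 − £3,071.25 = £2,916.75.
#3 (£326): deductible already satisfied, so member's share is 25% × £326 = £81.50. Member pays £81.50; OOP now £3,615.75. Insurer: £326 − £81.50 = £244.50.

£244.50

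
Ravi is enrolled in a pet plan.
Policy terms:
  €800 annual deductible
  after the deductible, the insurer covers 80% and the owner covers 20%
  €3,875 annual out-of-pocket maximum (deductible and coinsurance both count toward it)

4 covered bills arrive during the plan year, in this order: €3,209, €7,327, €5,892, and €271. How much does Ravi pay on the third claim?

Claim 1 (€3,209): deductible takes €800, €2,409 remains; coinsurance €2,409 × 20% = €481.80. Owner pays €1,281.80; OOP now €1,281.80.
Claim 2 (€7,327): deductible met; 20% of €7,327 = €1,465.40. Owner pays €1,465.40; OOP now €2,747.20.
Claim 3 (€5,892): deductible already satisfied, so owner's share is 20% × €5,892 = €1,178.40. Adding that to €2,747.20 gives €3,925.60, past the €3,875 cap; owner pays only €3,875 − €2,747.20 = €1,127.80.

€1,127.80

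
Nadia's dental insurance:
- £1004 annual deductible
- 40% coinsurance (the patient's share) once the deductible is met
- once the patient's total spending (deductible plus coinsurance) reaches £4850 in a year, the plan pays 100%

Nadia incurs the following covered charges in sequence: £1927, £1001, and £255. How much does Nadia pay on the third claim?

Bill 1, £1927: £1004 to deductible, leaving £923; coinsurance £923 × 40% = £369.20. Patient pays £1373.20; OOP now £1373.20.
Bill 2, £1001: 40% coinsurance on £1001 = £400.40. Patient pays £400.40; OOP now £1773.60.
Bill 3, £255: deductible already satisfied, so patient's share is 40% × £255 = £102. Patient pays £102; OOP now £1875.60.

£102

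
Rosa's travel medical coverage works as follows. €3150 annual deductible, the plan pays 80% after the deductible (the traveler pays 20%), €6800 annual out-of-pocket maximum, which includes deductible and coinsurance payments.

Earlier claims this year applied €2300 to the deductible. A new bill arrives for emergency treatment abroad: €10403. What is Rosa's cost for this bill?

Deductible still to meet: €3150 − €2300 = €850.
That leaves €10403 − €850 = €9553 for coinsurance.
20% of €9553 = €1910.60 falls to the traveler.
Traveler responsibility before any cap: €850 + €1910.60 = €2760.60.
Total out-of-pocket so far would be €2300 + €2760.60 = €5060.60, below the €6800 cap — no reduction.

€2760.60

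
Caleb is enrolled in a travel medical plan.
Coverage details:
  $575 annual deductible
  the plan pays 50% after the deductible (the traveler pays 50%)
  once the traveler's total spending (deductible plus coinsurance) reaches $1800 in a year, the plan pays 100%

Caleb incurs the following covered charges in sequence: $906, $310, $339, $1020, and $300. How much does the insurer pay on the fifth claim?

#1 ($906): $575 to deductible, leaving $331; 50% of $331 = $165.50. Cost to traveler: $740.50. OOP to date $740.50. Plan pays $906 − $740.50 = $165.50.
#2 ($310): 50% coinsurance on $310 = $155. Traveler pays $155; OOP now $895.50. Insurer: $310 − $155 = $155.
#3 ($339): deductible met; 50% of $339 = $169.50. Cost to traveler: $169.50. OOP to date $1065. Insurer: $339 − $169.50 = $169.50.
#4 ($1020): deductible met; 50% of $1020 = $510. Cost to traveler: $510. OOP to date $1575. Insurer: $1020 − $510 = $510.
#5 ($300): 50% coinsurance on $300 = $150. Traveler owes $150 (running OOP $1725). Insurer: $300 − $150 = $150.

$150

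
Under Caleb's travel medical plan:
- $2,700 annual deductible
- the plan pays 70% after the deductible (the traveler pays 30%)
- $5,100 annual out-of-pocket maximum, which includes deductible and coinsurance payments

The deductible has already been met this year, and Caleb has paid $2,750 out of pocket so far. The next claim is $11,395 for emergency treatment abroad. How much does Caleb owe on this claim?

$2,350

The deductible is already satisfied, so the full bill goes to coinsurance.
Traveler's 30% share of $11,395 is $3,418.50.
Year-to-date out-of-pocket would reach $2,750 + $3,418.50 = $6,168.50, above the $5,100 maximum, so the traveler pays only $5,100 − $2,750 = $2,350.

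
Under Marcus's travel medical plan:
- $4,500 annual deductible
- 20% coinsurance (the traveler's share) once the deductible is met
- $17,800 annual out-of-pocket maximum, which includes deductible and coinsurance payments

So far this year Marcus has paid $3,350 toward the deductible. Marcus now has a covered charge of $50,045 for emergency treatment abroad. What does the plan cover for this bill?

$39,116

Remaining deductible: $4,500 − $3,350 = $1,150.
The remaining $48,895 (= $50,045 − $1,150) moves to coinsurance.
20% of $48,895 = $9,779 falls to the traveler.
That puts the traveler's cost at $1,150 + $9,779 = $10,929 before any cap.
Year-to-date out-of-pocket becomes $3,350 + $10,929 = $14,279, still under the $17,800 maximum, so no cap applies.
The plan picks up $50,045 − $10,929 = $39,116.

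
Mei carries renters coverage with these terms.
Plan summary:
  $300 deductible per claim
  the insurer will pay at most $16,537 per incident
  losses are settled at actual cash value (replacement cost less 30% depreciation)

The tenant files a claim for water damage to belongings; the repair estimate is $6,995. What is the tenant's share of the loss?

Actual cash value after 30% depreciation: $6,995 × 70% = $4,896.50.
Less the $300 deductible: $4,896.50 − $300 = $4,596.50.
$4,596.50 ≤ $16,537, so the limit doesn't bind; insurer pays $4,596.50.
The tenant bears the rest of the original loss: $6,995 − $4,596.50 = $2,398.50.

$2,398.50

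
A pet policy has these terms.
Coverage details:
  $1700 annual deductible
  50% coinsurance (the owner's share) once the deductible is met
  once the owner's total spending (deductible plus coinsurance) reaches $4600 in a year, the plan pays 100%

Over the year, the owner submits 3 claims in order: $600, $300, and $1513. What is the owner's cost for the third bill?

#1 ($600): fully absorbed by the deductible. Owner owes $600 (running OOP $600).
#2 ($300): fully absorbed by the deductible. Cost to owner: $300. OOP to date $900.
#3 ($1513): deductible takes $800, $713 remains; 50% of $713 = $356.50. Owner owes $1156.50 (running OOP $2056.50).

$1156.50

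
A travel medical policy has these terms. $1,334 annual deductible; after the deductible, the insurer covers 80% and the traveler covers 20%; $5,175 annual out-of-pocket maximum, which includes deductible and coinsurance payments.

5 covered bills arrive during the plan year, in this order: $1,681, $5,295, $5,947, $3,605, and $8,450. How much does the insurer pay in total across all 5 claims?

Claim 1 — $1,681: deductible takes $1,334, $347 remains; traveler's 20% is $69.40. Cost to traveler: $1,403.40. OOP to date $1,403.40. Plan pays $1,681 − $1,403.40 = $277.60.
Claim 2 — $5,295: deductible met; 20% of $5,295 = $1,059. Traveler pays $1,059; OOP now $2,462.40. Insurer: $5,295 − $1,059 = $4,236.
Claim 3 — $5,947: deductible met; 20% of $5,947 = $1,189.40. Traveler owes $1,189.40 (running OOP $3,651.80). Plan pays $5,947 − $1,189.40 = $4,757.60.
Claim 4 — $3,605: deductible met; 20% of $3,605 = $721. Cost to traveler: $721. OOP to date $4,372.80. Plan pays $3,605 − $721 = $2,884.
Claim 5 — $8,450: 20% coinsurance on $8,450 = $1,690. OOP would hit $6,062.80 > $5,175, so the cap limits the traveler to $5,175 − $4,372.80 = $802.20. Insurer: $8,450 − $802.20 = $7,647.80.
Insurer total: $277.60 + $4,236 + $4,757.60 + $2,884 + $7,647.80 = $19,803.

$19,803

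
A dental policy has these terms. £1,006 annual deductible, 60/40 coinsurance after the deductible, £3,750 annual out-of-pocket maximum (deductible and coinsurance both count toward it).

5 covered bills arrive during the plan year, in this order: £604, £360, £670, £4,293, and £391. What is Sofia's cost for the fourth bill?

£1,717.20

Bill 1, £604: all of it applies to the deductible. Cost to patient: £604. OOP to date £604.
Bill 2, £360: fully absorbed by the deductible. Patient owes £360 (running OOP £964).
Bill 3, £670: deductible takes £42, £628 remains; coinsurance £628 × 40% = £251.20. Cost to patient: £293.20. OOP to date £1,257.20.
Bill 4, £4,293: deductible met; 40% of £4,293 = £1,717.20. Patient pays £1,717.20; OOP now £2,974.40.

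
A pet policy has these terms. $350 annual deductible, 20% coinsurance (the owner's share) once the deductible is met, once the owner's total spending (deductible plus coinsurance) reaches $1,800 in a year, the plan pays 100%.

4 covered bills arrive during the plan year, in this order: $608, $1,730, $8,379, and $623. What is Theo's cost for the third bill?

Bill 1, $608: $350 to deductible, leaving $258; 20% of $258 = $51.60. Owner owes $401.60 (running OOP $401.60).
Bill 2, $1,730: deductible already satisfied, so owner's share is 20% × $1,730 = $346. Cost to owner: $346. OOP to date $747.60.
Bill 3, $8,379: deductible met; 20% of $8,379 = $1,675.80. Adding that to $747.60 gives $2,423.40, past the $1,800 cap; owner pays only $1,800 − $747.60 = $1,052.40.

$1,052.40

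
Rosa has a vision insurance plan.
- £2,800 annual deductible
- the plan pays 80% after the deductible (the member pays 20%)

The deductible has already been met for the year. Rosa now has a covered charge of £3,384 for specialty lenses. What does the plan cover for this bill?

£2,707.20

The deductible is already satisfied, so the full bill goes to coinsurance.
Member's 20% share of £3,384 is £676.80.
The insurer covers the remainder: £3,384 − £676.80 = £2,707.20.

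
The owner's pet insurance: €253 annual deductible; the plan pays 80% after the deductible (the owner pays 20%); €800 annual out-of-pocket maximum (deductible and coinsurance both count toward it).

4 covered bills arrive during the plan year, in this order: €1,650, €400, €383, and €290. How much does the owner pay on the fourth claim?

Bill 1, €1,650: deductible takes €253, €1,397 remains; 20% of €1,397 = €279.40. Owner owes €532.40 (running OOP €532.40).
Bill 2, €400: 20% coinsurance on €400 = €80. Owner owes €80 (running OOP €612.40).
Bill 3, €383: 20% coinsurance on €383 = €76.60. Owner pays €76.60; OOP now €689.
Bill 4, €290: deductible met; 20% of €290 = €58. Cost to owner: €58. OOP to date €747.

€58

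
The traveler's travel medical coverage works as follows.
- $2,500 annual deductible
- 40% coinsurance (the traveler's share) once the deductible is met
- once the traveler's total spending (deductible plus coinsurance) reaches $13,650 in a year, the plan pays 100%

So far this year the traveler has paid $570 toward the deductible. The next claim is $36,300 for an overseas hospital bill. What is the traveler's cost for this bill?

$13,080

Remaining deductible: $2,500 − $570 = $1,930.
That leaves $36,300 − $1,930 = $34,370 for coinsurance.
40% of $34,370 = $13,748 falls to the traveler.
Traveler responsibility before any cap: $1,930 + $13,748 = $15,678.
Adding $15,678 to the $570 already spent would give $16,248, which exceeds the $13,650 cap; the traveler pays just $13,650 − $570 = $13,080.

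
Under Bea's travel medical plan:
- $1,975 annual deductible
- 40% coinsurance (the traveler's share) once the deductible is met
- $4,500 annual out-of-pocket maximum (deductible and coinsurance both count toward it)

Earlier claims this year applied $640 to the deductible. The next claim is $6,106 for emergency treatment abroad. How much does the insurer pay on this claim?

Remaining deductible: $1,975 − $640 = $1,335.
That leaves $6,106 − $1,335 = $4,771 for coinsurance.
40% of $4,771 = $1,908.40 falls to the traveler.
Traveler responsibility before any cap: $1,335 + $1,908.40 = $3,243.40.
Year-to-date out-of-pocket becomes $640 + $3,243.40 = $3,883.40, still under the $4,500 maximum, so no cap applies.
Insurer pays the balance: $6,106 − $3,243.40 = $2,862.60.

$2,862.60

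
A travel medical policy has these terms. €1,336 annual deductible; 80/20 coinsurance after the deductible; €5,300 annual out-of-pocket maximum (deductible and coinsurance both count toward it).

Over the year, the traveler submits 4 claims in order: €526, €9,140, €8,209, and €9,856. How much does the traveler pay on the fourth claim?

€656.20

#1 (€526): fully absorbed by the deductible. Cost to traveler: €526. OOP to date €526.
#2 (€9,140): €810 finishes the deductible; €8,330 goes to coinsurance; 20% of €8,330 = €1,666. Traveler pays €2,476; OOP now €3,002.
#3 (€8,209): deductible already satisfied, so traveler's share is 20% × €8,209 = €1,641.80. Traveler pays €1,641.80; OOP now €4,643.80.
#4 (€9,856): 20% coinsurance on €9,856 = €1,971.20. Adding that to €4,643.80 gives €6,615, past the €5,300 cap; traveler pays only €5,300 − €4,643.80 = €656.20.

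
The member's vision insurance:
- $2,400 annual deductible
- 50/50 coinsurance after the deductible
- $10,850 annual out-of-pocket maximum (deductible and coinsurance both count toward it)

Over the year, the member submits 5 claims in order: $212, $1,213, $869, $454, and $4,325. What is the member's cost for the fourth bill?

$280

Claim 1 ($212): fully absorbed by the deductible. Cost to member: $212. OOP to date $212.
Claim 2 ($1,213): all of it applies to the deductible. Member owes $1,213 (running OOP $1,425).
Claim 3 ($869): entire amount goes to the deductible. Member pays $869; OOP now $2,294.
Claim 4 ($454): $106 to deductible, leaving $348; 50% of $348 = $174. Cost to member: $280. OOP to date $2,574.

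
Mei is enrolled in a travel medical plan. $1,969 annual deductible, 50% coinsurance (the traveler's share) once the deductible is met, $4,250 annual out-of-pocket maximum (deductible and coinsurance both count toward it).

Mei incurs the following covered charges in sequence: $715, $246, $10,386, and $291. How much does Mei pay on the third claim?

Bill 1, $715: entire amount goes to the deductible. Traveler owes $715 (running OOP $715).
Bill 2, $246: entire amount goes to the deductible. Traveler owes $246 (running OOP $961).
Bill 3, $10,386: $1,008 finishes the deductible; $9,378 goes to coinsurance; traveler's 50% is $4,689. Deductible plus coinsurance: $1,008 + $4,689 = $5,697. OOP would hit $6,658 > $4,250, so the cap limits the traveler to $4,250 − $961 = $3,289.

$3,289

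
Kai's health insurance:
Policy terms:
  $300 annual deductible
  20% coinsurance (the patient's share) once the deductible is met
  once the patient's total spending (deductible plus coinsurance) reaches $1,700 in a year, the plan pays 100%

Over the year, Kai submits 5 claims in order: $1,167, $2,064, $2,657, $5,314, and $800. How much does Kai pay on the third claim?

#1 ($1,167): $300 to deductible, leaving $867; coinsurance $867 × 20% = $173.40. Cost to patient: $473.40. OOP to date $473.40.
#2 ($2,064): deductible already satisfied, so patient's share is 20% × $2,064 = $412.80. Cost to patient: $412.80. OOP to date $886.20.
#3 ($2,657): deductible already satisfied, so patient's share is 20% × $2,657 = $531.40. Cost to patient: $531.40. OOP to date $1,417.60.

$531.40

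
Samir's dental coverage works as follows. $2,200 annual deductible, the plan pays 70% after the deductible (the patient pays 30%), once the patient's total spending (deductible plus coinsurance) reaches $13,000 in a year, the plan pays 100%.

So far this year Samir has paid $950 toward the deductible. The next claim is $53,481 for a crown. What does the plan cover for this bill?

$950 of the $2,200 deductible is already met, leaving $1,250.
After the $1,250 deductible portion, $53,481 − $1,250 = $52,231 is subject to coinsurance.
Coinsurance: $52,231 × 30% = $15,669.30.
So the patient owes $1,250 + $15,669.30 = $16,919.30 before any cap.
That would bring total out-of-pocket to $17,869.30, past the $13,000 cap. The patient is capped at $13,000 − $950 = $12,050 on this claim.
The plan picks up $53,481 − $12,050 = $41,431.

$41,431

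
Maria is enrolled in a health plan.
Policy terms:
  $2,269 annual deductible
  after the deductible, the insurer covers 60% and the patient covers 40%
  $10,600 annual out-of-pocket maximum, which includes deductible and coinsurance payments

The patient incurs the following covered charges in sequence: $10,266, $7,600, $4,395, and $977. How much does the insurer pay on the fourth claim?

Claim 1 — $10,266: deductible takes $2,269, $7,997 remains; 40% of $7,997 = $3,198.80. Patient owes $5,467.80 (running OOP $5,467.80). Plan pays $10,266 − $5,467.80 = $4,798.20.
Claim 2 — $7,600: deductible met; 40% of $7,600 = $3,040. Patient pays $3,040; OOP now $8,507.80. Plan pays $7,600 − $3,040 = $4,560.
Claim 3 — $4,395: deductible already satisfied, so patient's share is 40% × $4,395 = $1,758. Cost to patient: $1,758. OOP to date $10,265.80. Insurer: $4,395 − $1,758 = $2,637.
Claim 4 — $977: 40% coinsurance on $977 = $390.80. OOP would hit $10,656.60 > $10,600, so the cap limits the patient to $10,600 − $10,265.80 = $334.20. Insurer: $977 − $334.20 = $642.80.

$642.80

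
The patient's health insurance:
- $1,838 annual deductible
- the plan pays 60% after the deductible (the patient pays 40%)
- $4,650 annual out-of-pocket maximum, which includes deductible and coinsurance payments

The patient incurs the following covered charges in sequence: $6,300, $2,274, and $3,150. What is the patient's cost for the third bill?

#1 ($6,300): $1,838 to deductible, leaving $4,462; patient's 40% is $1,784.80. Patient pays $3,622.80; OOP now $3,622.80.
#2 ($2,274): deductible met; 40% of $2,274 = $909.60. Patient pays $909.60; OOP now $4,532.40.
#3 ($3,150): deductible met; 40% of $3,150 = $1,260. Adding that to $4,532.40 gives $5,792.40, past the $4,650 cap; patient pays only $4,650 − $4,532.40 = $117.60.

$117.60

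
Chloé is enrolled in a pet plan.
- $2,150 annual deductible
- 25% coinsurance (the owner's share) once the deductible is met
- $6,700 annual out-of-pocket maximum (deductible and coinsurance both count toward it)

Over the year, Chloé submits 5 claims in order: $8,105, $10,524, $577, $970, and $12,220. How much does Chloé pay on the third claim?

Claim 1 — $8,105: $2,150 to deductible, leaving $5,955; owner's 25% is $1,488.75. Cost to owner: $3,638.75. OOP to date $3,638.75.
Claim 2 — $10,524: 25% coinsurance on $10,524 = $2,631. Owner pays $2,631; OOP now $6,269.75.
Claim 3 — $577: deductible already satisfied, so owner's share is 25% × $577 = $144.25. Owner pays $144.25; OOP now $6,414.

$144.25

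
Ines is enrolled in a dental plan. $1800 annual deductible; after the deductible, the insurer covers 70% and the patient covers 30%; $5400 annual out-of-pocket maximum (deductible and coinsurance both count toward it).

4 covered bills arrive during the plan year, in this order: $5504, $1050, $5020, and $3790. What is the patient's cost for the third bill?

Bill 1, $5504: deductible takes $1800, $3704 remains; coinsurance $3704 × 30% = $1111.20. Patient owes $2911.20 (running OOP $2911.20).
Bill 2, $1050: deductible met; 30% of $1050 = $315. Cost to patient: $315. OOP to date $3226.20.
Bill 3, $5020: deductible already satisfied, so patient's share is 30% × $5020 = $1506. Patient pays $1506; OOP now $4732.20.

$1506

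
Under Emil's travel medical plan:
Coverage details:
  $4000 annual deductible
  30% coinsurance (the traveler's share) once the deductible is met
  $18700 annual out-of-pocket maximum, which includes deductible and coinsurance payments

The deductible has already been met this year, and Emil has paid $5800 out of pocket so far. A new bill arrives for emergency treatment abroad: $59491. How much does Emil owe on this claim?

$12900

The deductible is already satisfied, so the full bill goes to coinsurance.
30% of $59491 = $17847.30 falls to the traveler.
Adding $17847.30 to the $5800 already spent would give $23647.30, which exceeds the $18700 cap; the traveler pays just $18700 − $5800 = $12900.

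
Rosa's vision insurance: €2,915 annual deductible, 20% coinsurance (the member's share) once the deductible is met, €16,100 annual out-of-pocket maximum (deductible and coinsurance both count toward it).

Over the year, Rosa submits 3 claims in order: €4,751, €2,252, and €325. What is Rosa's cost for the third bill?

€65

#1 (€4,751): €2,915 finishes the deductible; €1,836 goes to coinsurance; coinsurance €1,836 × 20% = €367.20. Cost to member: €3,282.20. OOP to date €3,282.20.
#2 (€2,252): deductible already satisfied, so member's share is 20% × €2,252 = €450.40. Member owes €450.40 (running OOP €3,732.60).
#3 (€325): deductible already satisfied, so member's share is 20% × €325 = €65. Member pays €65; OOP now €3,797.60.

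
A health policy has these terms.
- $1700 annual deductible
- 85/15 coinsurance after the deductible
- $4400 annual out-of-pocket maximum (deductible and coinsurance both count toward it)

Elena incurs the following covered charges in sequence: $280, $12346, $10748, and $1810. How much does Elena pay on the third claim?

Bill 1, $280: fully absorbed by the deductible. Patient pays $280; OOP now $280.
Bill 2, $12346: $1420 to deductible, leaving $10926; coinsurance $10926 × 15% = $1638.90. Patient pays $3058.90; OOP now $3338.90.
Bill 3, $10748: 15% coinsurance on $10748 = $1612.20. OOP would hit $4951.10 > $4400, so the cap limits the patient to $4400 − $3338.90 = $1061.10.

$1061.10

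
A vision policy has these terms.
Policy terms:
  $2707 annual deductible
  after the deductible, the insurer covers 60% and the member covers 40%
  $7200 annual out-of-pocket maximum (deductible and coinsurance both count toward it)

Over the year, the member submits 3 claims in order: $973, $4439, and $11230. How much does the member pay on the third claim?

$3411

Claim 1 ($973): fully absorbed by the deductible. Cost to member: $973. OOP to date $973.
Claim 2 ($4439): $1734 finishes the deductible; $2705 goes to coinsurance; member's 40% is $1082. Member owes $2816 (running OOP $3789).
Claim 3 ($11230): deductible met; 40% of $11230 = $4492. OOP would hit $8281 > $7200, so the cap limits the member to $7200 − $3789 = $3411.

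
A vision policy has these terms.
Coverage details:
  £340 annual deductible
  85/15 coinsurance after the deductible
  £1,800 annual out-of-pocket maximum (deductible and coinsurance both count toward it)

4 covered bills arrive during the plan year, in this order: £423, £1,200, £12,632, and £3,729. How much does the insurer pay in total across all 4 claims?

Claim 1 — £423: £340 finishes the deductible; £83 goes to coinsurance; member's 15% is £12.45. Member owes £352.45 (running OOP £352.45). Insurer: £423 − £352.45 = £70.55.
Claim 2 — £1,200: 15% coinsurance on £1,200 = £180. Cost to member: £180. OOP to date £532.45. Plan pays £1,200 − £180 = £1,020.
Claim 3 — £12,632: 15% coinsurance on £12,632 = £1,894.80. Adding that to £532.45 gives £2,427.25, past the £1,800 cap; member pays only £1,800 − £532.45 = £1,267.55. Insurer: £12,632 − £1,267.55 = £11,364.45.
Claim 4 — £3,729: 15% coinsurance on £3,729 = £559.35. Adding that to £1,800 gives £2,359.35, past the £1,800 cap; member pays only £1,800 − £1,800 = £0. Insurer: £3,729 − £0 = £3,729.
Insurer total: £70.55 + £1,020 + £11,364.45 + £3,729 = £16,184.

£16,184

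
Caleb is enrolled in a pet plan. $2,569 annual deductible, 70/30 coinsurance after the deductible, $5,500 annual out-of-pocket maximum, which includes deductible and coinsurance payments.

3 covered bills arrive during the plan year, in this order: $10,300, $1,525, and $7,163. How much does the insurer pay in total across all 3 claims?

$13,488

Claim 1 ($10,300): deductible takes $2,569, $7,731 remains; 30% of $7,731 = $2,319.30. Owner owes $4,888.30 (running OOP $4,888.30). Plan pays $10,300 − $4,888.30 = $5,411.70.
Claim 2 ($1,525): deductible already satisfied, so owner's share is 30% × $1,525 = $457.50. Cost to owner: $457.50. OOP to date $5,345.80. Insurer: $1,525 − $457.50 = $1,067.50.
Claim 3 ($7,163): 30% coinsurance on $7,163 = $2,148.90. Adding that to $5,345.80 gives $7,494.70, past the $5,500 cap; owner pays only $5,500 − $5,345.80 = $154.20. Insurer: $7,163 − $154.20 = $7,008.80.
Insurer total: $5,411.70 + $1,067.50 + $7,008.80 = $13,488.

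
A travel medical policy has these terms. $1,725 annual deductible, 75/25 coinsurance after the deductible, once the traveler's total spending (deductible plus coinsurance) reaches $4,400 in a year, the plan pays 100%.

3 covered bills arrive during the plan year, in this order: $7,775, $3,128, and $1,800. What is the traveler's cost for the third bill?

Claim 1 — $7,775: $1,725 finishes the deductible; $6,050 goes to coinsurance; coinsurance $6,050 × 25% = $1,512.50. Traveler pays $3,237.50; OOP now $3,237.50.
Claim 2 — $3,128: 25% coinsurance on $3,128 = $782. Cost to traveler: $782. OOP to date $4,019.50.
Claim 3 — $1,800: 25% coinsurance on $1,800 = $450. Adding that to $4,019.50 gives $4,469.50, past the $4,400 cap; traveler pays only $4,400 − $4,019.50 = $380.50.

$380.50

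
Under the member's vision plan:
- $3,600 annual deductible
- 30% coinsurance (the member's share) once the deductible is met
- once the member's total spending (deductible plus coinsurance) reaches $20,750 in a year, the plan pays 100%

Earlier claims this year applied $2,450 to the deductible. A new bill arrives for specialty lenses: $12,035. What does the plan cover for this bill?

$7,619.50

Remaining deductible: $3,600 − $2,450 = $1,150.
After the $1,150 deductible portion, $12,035 − $1,150 = $10,885 is subject to coinsurance.
Coinsurance: $10,885 × 30% = $3,265.50.
That puts the member's cost at $1,150 + $3,265.50 = $4,415.50 before any cap.
Total out-of-pocket so far would be $2,450 + $4,415.50 = $6,865.50, below the $20,750 cap — no reduction.
The plan picks up $12,035 − $4,415.50 = $7,619.50.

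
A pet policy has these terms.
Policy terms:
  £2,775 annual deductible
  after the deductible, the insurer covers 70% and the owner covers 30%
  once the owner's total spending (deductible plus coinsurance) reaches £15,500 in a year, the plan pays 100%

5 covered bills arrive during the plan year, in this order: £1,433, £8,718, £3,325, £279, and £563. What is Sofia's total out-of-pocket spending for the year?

Bill 1, £1,433: entire amount goes to the deductible. Owner pays £1,433; OOP now £1,433.
Bill 2, £8,718: deductible takes £1,342, £7,376 remains; 30% of £7,376 = £2,212.80. Owner owes £3,554.80 (running OOP £4,987.80).
Bill 3, £3,325: deductible already satisfied, so owner's share is 30% × £3,325 = £997.50. Owner owes £997.50 (running OOP £5,985.30).
Bill 4, £279: deductible met; 30% of £279 = £83.70. Owner pays £83.70; OOP now £6,069.
Bill 5, £563: deductible met; 30% of £563 = £168.90. Owner pays £168.90; OOP now £6,237.90.
Total paid by the owner: £1,433 + £3,554.80 + £997.50 + £83.70 + £168.90 = £6,237.90.

£6,237.90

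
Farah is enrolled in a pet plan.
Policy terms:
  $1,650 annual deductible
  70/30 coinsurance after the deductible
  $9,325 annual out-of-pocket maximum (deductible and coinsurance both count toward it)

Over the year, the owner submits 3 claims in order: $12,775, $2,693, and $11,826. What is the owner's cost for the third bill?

Bill 1, $12,775: $1,650 finishes the deductible; $11,125 goes to coinsurance; owner's 30% is $3,337.50. Owner pays $4,987.50; OOP now $4,987.50.
Bill 2, $2,693: deductible met; 30% of $2,693 = $807.90. Cost to owner: $807.90. OOP to date $5,795.40.
Bill 3, $11,826: deductible met; 30% of $11,826 = $3,547.80. That would push OOP to $9,343.20, over the $9,325 cap, so owner pays $9,325 − $5,795.40 = $3,529.60.

$3,529.60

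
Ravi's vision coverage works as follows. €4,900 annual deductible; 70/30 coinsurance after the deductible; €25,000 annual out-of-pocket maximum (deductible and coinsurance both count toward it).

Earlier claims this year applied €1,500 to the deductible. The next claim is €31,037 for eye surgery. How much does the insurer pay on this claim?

Deductible still to meet: €4,900 − €1,500 = €3,400.
After the €3,400 deductible portion, €31,037 − €3,400 = €27,637 is subject to coinsurance.
Member's 30% share of €27,637 is €8,291.10.
That puts the member's cost at €3,400 + €8,291.10 = €11,691.10 before any cap.
Year-to-date out-of-pocket becomes €1,500 + €11,691.10 = €13,191.10, still under the €25,000 maximum, so no cap applies.
The plan picks up €31,037 − €11,691.10 = €19,345.90.

€19,345.90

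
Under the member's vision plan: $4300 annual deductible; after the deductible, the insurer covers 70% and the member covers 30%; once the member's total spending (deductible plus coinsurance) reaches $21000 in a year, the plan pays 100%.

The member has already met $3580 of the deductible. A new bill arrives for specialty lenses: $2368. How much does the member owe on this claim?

$1214.40

Remaining deductible: $4300 − $3580 = $720.
That leaves $2368 − $720 = $1648 for coinsurance.
Member's 30% share of $1648 is $494.40.
That puts the member's cost at $720 + $494.40 = $1214.40 before any cap.
Cumulative spending $3580 + $1214.40 = $4794.40 stays under the $21000 maximum.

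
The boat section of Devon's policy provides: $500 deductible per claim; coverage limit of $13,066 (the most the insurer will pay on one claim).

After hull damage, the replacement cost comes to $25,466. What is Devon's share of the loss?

Less the $500 deductible: $25,466 − $500 = $24,966.
$24,966 exceeds the $13,066 limit, so the insurer pays the limit: $13,066.
Owner's share is the uncovered remainder: $25,466 − $13,066 = $12,400.

$12,400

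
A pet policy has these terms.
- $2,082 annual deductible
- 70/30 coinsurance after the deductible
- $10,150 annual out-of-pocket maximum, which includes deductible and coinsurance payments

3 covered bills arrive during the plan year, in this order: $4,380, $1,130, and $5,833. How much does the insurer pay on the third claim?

Claim 1 ($4,380): $2,082 finishes the deductible; $2,298 goes to coinsurance; 30% of $2,298 = $689.40. Cost to owner: $2,771.40. OOP to date $2,771.40. Insurer: $4,380 − $2,771.40 = $1,608.60.
Claim 2 ($1,130): deductible already satisfied, so owner's share is 30% × $1,130 = $339. Cost to owner: $339. OOP to date $3,110.40. Plan pays $1,130 − $339 = $791.
Claim 3 ($5,833): 30% coinsurance on $5,833 = $1,749.90. Owner pays $1,749.90; OOP now $4,860.30. Insurer: $5,833 − $1,749.90 = $4,083.10.

$4,083.10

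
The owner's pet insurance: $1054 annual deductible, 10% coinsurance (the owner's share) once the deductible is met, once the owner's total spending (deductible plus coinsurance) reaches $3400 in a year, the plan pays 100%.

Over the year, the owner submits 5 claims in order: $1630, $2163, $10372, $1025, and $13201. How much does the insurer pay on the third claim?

$9334.80

Bill 1, $1630: deductible takes $1054, $576 remains; coinsurance $576 × 10% = $57.60. Cost to owner: $1111.60. OOP to date $1111.60. Insurer: $1630 − $1111.60 = $518.40.
Bill 2, $2163: deductible already satisfied, so owner's share is 10% × $2163 = $216.30. Owner pays $216.30; OOP now $1327.90. Insurer: $2163 − $216.30 = $1946.70.
Bill 3, $10372: deductible met; 10% of $10372 = $1037.20. Cost to owner: $1037.20. OOP to date $2365.10. Insurer: $10372 − $1037.20 = $9334.80.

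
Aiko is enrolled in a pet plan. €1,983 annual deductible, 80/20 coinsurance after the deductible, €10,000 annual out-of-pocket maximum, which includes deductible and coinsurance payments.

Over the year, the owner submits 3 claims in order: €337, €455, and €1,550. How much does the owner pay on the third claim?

€1,262.80

#1 (€337): fully absorbed by the deductible. Owner pays €337; OOP now €337.
#2 (€455): all of it applies to the deductible. Owner pays €455; OOP now €792.
#3 (€1,550): €1,191 to deductible, leaving €359; coinsurance €359 × 20% = €71.80. Owner owes €1,262.80 (running OOP €2,054.80).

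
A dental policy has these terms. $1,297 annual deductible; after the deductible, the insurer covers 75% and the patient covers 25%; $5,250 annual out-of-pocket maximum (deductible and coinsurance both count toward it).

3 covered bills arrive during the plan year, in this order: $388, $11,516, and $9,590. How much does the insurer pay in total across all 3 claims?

Bill 1, $388: fully absorbed by the deductible. Cost to patient: $388. OOP to date $388. Insurer: $388 − $388 = $0.
Bill 2, $11,516: $909 finishes the deductible; $10,607 goes to coinsurance; 25% of $10,607 = $2,651.75. Cost to patient: $3,560.75. OOP to date $3,948.75. Insurer: $11,516 − $3,560.75 = $7,955.25.
Bill 3, $9,590: deductible already satisfied, so patient's share is 25% × $9,590 = $2,397.50. Adding that to $3,948.75 gives $6,346.25, past the $5,250 cap; patient pays only $5,250 − $3,948.75 = $1,301.25. Insurer: $9,590 − $1,301.25 = $8,288.75.
Insurer total = bills − patient's total = $21,494 − $5,250 = $16,244.

$16,244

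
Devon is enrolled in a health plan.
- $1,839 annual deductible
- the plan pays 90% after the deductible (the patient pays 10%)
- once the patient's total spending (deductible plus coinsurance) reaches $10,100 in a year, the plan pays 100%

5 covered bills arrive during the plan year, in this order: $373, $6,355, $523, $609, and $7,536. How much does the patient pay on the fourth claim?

Claim 1 — $373: fully absorbed by the deductible. Patient pays $373; OOP now $373.
Claim 2 — $6,355: deductible takes $1,466, $4,889 remains; patient's 10% is $488.90. Patient owes $1,954.90 (running OOP $2,327.90).
Claim 3 — $523: 10% coinsurance on $523 = $52.30. Cost to patient: $52.30. OOP to date $2,380.20.
Claim 4 — $609: deductible already satisfied, so patient's share is 10% × $609 = $60.90. Patient pays $60.90; OOP now $2,441.10.

$60.90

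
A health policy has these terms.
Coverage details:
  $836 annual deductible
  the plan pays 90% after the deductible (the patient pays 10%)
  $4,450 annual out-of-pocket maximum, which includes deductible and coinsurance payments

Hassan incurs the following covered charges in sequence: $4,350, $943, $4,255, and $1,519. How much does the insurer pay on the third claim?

Bill 1, $4,350: deductible takes $836, $3,514 remains; coinsurance $3,514 × 10% = $351.40. Patient owes $1,187.40 (running OOP $1,187.40). Plan pays $4,350 − $1,187.40 = $3,162.60.
Bill 2, $943: deductible met; 10% of $943 = $94.30. Patient pays $94.30; OOP now $1,281.70. Insurer: $943 − $94.30 = $848.70.
Bill 3, $4,255: deductible met; 10% of $4,255 = $425.50. Patient owes $425.50 (running OOP $1,707.20). Plan pays $4,255 − $425.50 = $3,829.50.

$3,829.50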